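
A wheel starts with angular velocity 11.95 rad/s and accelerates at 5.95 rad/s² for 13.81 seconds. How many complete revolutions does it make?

θ = ω₀t + ½αt² = 11.95×13.81 + ½×5.95×13.81² = 732.4098975 rad
Total revolutions = θ/(2π) = 732.4098975/(2π) = 116.57
Complete revolutions = ⌊116.57⌋ = 116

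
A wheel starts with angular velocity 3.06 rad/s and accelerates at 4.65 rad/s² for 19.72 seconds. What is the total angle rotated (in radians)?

θ = ω₀t + ½αt² = 3.06×19.72 + ½×4.65×19.72² = 964.49 rad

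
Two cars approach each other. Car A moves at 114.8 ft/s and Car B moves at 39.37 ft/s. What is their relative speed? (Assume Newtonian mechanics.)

v_rel = v_A + v_B = 114.8 + 39.37 = 154.17 ft/s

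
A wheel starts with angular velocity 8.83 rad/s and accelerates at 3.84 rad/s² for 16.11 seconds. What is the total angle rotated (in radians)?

θ = ω₀t + ½αt² = 8.83×16.11 + ½×3.84×16.11² = 640.55 rad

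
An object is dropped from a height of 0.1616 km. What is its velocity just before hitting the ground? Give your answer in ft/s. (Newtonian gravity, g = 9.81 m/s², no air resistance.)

h = 0.1616 km × 1000.0 = 161.6 m
v = √(2gh) = √(2 × 9.81 × 161.6) = 56.308 m/s
v = 56.308 m/s / 0.3048 = 184.7 ft/s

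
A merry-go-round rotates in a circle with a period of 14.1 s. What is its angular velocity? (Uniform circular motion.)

ω = 2π/T = 2π/14.1 = 0.4456 rad/s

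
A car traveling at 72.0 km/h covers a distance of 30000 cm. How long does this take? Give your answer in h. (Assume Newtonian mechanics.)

d = 30000 cm × 0.01 = 300.0 m
v = 72.0 km/h × 0.2777777777777778 = 20.0 m/s
t = d / v = 300.0 / 20.0 = 15.0 s
t = 15.0 s / 3600.0 = 0.004167 h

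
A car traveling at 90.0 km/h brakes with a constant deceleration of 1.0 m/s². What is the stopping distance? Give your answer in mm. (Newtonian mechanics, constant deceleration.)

v₀ = 90.0 km/h × 0.2777777777777778 = 25.0 m/s
d = v₀² / (2a) = 25.0² / (2 × 1.0) = 625.0 / 2.0 = 312.5 m
d = 312.5 m / 0.001 = 312500 mm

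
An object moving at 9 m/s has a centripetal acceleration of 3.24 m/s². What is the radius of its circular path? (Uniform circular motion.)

r = v²/a_c = 9²/3.24 = 25.0 m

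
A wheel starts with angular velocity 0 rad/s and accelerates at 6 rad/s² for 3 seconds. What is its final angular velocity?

ω = ω₀ + αt = 0 + 6 × 3 = 18 rad/s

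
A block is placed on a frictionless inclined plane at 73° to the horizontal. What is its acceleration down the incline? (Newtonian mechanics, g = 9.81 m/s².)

a = g sin(θ) = 9.81 × sin(73°) = 9.81 × 0.9563 = 9.38 m/s²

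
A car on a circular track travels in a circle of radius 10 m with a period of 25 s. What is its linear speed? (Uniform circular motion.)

v = 2πr/T = 2π×10/25 = 2.51 m/s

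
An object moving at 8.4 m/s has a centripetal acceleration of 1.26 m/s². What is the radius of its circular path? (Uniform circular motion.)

r = v²/a_c = 8.4²/1.26 = 56.0 m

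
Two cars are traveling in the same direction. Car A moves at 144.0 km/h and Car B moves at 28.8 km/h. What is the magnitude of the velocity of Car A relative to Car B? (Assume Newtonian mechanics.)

v_rel = |v_A - v_B| = |144.0 - 28.8| = 115.2 km/h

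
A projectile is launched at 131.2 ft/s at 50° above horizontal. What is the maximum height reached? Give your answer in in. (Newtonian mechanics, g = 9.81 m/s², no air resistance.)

v₀ = 131.2 ft/s × 0.3048 = 39.9898 m/s
H = v₀² × sin²(θ) / (2g) = 39.9898² × sin(50°)² / (2 × 9.81) = 1599.18 × 0.586824 / 19.62 = 47.8306 m
H = 47.8306 m / 0.0254 = 1883 in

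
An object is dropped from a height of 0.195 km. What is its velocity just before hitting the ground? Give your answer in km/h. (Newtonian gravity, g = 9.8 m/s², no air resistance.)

h = 0.195 km × 1000.0 = 195.0 m
v = √(2gh) = √(2 × 9.8 × 195.0) = 61.8223 m/s
v = 61.8223 m/s / 0.2777777777777778 = 222.6 km/h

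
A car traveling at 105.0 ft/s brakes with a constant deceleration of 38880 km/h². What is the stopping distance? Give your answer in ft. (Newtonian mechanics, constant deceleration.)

v₀ = 105.0 ft/s × 0.3048 = 32.004 m/s
a = 38880 km/h² × 7.716049382716049e-05 = 3.0 m/s²
d = v₀² / (2a) = 32.004² / (2 × 3.0) = 1024.26 / 6.0 = 170.71 m
d = 170.71 m / 0.3048 = 560.1 ft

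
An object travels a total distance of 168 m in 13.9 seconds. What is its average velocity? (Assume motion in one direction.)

v_avg = Δd / Δt = 168 / 13.9 = 12.09 m/s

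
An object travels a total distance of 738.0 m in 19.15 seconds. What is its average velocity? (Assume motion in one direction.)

v_avg = Δd / Δt = 738.0 / 19.15 = 38.54 m/s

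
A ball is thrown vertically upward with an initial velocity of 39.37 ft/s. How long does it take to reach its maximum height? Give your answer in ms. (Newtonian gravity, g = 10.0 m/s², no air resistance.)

v₀ = 39.37 ft/s × 0.3048 = 12.0 m/s
t_up = v₀ / g = 12.0 / 10.0 = 1.2 s
t_up = 1.2 s / 0.001 = 1200 ms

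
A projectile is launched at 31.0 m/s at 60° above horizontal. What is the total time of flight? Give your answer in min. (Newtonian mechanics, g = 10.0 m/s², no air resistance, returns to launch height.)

T = 2 × v₀ × sin(θ) / g = 2 × 31.0 × sin(60°) / 10.0 = 2 × 31.0 × 0.866025 / 10.0 = 5.36936 s
T = 5.36936 s / 60.0 = 0.08949 min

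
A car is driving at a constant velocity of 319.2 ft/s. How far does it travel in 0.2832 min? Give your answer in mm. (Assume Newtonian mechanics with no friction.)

v = 319.2 ft/s × 0.3048 = 97.2922 m/s
t = 0.2832 min × 60.0 = 16.992 s
d = v × t = 97.2922 × 16.992 = 1653.19 m
d = 1653.19 m / 0.001 = 1653000 mm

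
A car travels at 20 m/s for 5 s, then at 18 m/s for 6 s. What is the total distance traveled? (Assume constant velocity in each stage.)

d₁ = v₁t₁ = 20 × 5 = 100 m
d₂ = v₂t₂ = 18 × 6 = 108 m
d_total = 100 + 108 = 208 m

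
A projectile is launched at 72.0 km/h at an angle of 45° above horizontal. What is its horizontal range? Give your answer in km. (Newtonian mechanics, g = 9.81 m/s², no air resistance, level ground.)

v₀ = 72.0 km/h × 0.2777777777777778 = 20.0 m/s
R = v₀² × sin(2θ) / g = 20.0² × sin(2 × 45°) / 9.81 = 400.0 × 1.0 / 9.81 = 40.7747 m
R = 40.7747 m / 1000.0 = 0.04077 km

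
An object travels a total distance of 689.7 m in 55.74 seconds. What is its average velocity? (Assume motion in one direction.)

v_avg = Δd / Δt = 689.7 / 55.74 = 12.37 m/s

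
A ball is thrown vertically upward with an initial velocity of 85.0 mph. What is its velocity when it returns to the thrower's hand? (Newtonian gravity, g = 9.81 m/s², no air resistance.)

By conservation of energy (no air resistance), the ball returns to the throw height with the same speed as launch, but directed downward.
|v_ground| = v₀ = 85.0 mph
v_ground = 85.0 mph (downward)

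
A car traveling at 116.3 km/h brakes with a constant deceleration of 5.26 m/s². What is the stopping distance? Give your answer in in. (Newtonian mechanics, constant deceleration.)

v₀ = 116.3 km/h × 0.2777777777777778 = 32.3056 m/s
d = v₀² / (2a) = 32.3056² / (2 × 5.26) = 1043.65 / 10.52 = 99.2063 m
d = 99.2063 m / 0.0254 = 3906 in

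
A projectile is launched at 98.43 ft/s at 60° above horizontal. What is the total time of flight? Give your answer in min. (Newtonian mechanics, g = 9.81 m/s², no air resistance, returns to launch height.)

v₀ = 98.43 ft/s × 0.3048 = 30.0015 m/s
T = 2 × v₀ × sin(θ) / g = 2 × 30.0015 × sin(60°) / 9.81 = 2 × 30.0015 × 0.866025 / 9.81 = 5.29705 s
T = 5.29705 s / 60.0 = 0.08828 min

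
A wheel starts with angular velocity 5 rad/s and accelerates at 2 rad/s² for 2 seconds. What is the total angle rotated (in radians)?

θ = ω₀t + ½αt² = 5×2 + ½×2×2² = 14.0 rad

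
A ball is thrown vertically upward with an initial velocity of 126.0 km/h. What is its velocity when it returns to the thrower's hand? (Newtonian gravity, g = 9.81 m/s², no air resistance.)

By conservation of energy (no air resistance), the ball returns to the throw height with the same speed as launch, but directed downward.
|v_ground| = v₀ = 126.0 km/h
v_ground = 126.0 km/h (downward)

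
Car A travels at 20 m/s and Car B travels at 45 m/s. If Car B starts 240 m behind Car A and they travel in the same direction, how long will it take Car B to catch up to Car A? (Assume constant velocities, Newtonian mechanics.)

Relative speed: v_rel = 45 - 20 = 25 m/s
Time to catch: t = d₀/v_rel = 240/25 = 9.6 s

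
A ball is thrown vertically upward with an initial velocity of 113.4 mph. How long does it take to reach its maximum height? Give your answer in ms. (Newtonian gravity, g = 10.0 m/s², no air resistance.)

v₀ = 113.4 mph × 0.44704 = 50.6943 m/s
t_up = v₀ / g = 50.6943 / 10.0 = 5.06943 s
t_up = 5.06943 s / 0.001 = 5069 ms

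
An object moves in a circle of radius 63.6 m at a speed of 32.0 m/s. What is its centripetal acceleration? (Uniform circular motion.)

a_c = v²/r = 32.0²/63.6 = 1024.0/63.6 = 16.1 m/s²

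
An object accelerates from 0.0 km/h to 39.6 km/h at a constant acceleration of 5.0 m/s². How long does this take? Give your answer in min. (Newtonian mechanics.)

v₀ = 0.0 km/h × 0.2777777777777778 = 0.0 m/s
v = 39.6 km/h × 0.2777777777777778 = 11.0 m/s
t = (v - v₀) / a = (11.0 - 0.0) / 5.0 = 2.2 s
t = 2.2 s / 60.0 = 0.03667 min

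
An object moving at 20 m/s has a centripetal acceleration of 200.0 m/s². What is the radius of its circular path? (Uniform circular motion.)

r = v²/a_c = 20²/200.0 = 2.0 m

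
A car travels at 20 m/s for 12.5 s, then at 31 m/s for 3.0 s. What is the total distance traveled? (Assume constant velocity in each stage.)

d₁ = v₁t₁ = 20 × 12.5 = 250.0 m
d₂ = v₂t₂ = 31 × 3.0 = 93.0 m
d_total = 250.0 + 93.0 = 343.0 m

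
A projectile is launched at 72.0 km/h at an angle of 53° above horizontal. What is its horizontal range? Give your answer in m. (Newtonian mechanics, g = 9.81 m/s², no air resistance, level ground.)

v₀ = 72.0 km/h × 0.2777777777777778 = 20.0 m/s
R = v₀² × sin(2θ) / g = 20.0² × sin(2 × 53°) / 9.81 = 400.0 × 0.961262 / 9.81 = 39.2 m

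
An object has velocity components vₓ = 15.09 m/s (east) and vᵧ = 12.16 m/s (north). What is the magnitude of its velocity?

|v| = √(vₓ² + vᵧ²) = √(15.09² + 12.16²) = √(375.5737) = 19.38 m/s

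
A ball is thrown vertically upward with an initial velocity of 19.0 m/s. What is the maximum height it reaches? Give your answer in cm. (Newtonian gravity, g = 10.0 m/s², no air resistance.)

h_max = v₀² / (2g) = 19.0² / (2 × 10.0) = 361.0 / 20.0 = 18.05 m
h_max = 18.05 m / 0.01 = 1805 cm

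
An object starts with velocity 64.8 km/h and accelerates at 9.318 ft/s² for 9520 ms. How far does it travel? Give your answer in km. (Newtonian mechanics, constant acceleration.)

v₀ = 64.8 km/h × 0.2777777777777778 = 18.0 m/s
a = 9.318 ft/s² × 0.3048 = 2.84013 m/s²
t = 9520 ms × 0.001 = 9.52 s
d = v₀ × t + ½ × a × t² = 18.0 × 9.52 + 0.5 × 2.84013 × 9.52² = 300.061 m
d = 300.061 m / 1000.0 = 0.3001 km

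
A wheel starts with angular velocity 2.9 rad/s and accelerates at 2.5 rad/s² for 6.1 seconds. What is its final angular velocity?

ω = ω₀ + αt = 2.9 + 2.5 × 6.1 = 18.15 rad/s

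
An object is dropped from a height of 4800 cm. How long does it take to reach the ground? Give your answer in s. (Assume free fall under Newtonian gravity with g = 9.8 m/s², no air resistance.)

h = 4800 cm × 0.01 = 48.0 m
t = √(2h/g) = √(2 × 48.0 / 9.8) = 3.13 s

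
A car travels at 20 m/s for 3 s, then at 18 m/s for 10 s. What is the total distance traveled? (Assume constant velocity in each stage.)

d₁ = v₁t₁ = 20 × 3 = 60 m
d₂ = v₂t₂ = 18 × 10 = 180 m
d_total = 60 + 180 = 240 m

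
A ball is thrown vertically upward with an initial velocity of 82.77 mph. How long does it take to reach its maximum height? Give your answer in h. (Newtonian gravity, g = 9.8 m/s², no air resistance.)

v₀ = 82.77 mph × 0.44704 = 37.0015 m/s
t_up = v₀ / g = 37.0015 / 9.8 = 3.77566 s
t_up = 3.77566 s / 3600.0 = 0.001049 h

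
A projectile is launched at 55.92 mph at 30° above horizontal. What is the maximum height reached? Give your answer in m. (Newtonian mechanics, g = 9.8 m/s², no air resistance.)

v₀ = 55.92 mph × 0.44704 = 24.9985 m/s
H = v₀² × sin²(θ) / (2g) = 24.9985² × sin(30°)² / (2 × 9.8) = 624.925 × 0.25 / 19.6 = 7.971 m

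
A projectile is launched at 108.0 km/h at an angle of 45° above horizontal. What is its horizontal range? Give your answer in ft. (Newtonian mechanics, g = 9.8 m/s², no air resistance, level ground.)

v₀ = 108.0 km/h × 0.2777777777777778 = 30.0 m/s
R = v₀² × sin(2θ) / g = 30.0² × sin(2 × 45°) / 9.8 = 900.0 × 1.0 / 9.8 = 91.8367 m
R = 91.8367 m / 0.3048 = 301.3 ft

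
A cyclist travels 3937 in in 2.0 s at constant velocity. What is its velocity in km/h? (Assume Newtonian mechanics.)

d = 3937 in × 0.0254 = 99.9998 m
v = d / t = 99.9998 / 2.0 = 49.9999 m/s
v = 49.9999 m/s / 0.2777777777777778 = 180.0 km/h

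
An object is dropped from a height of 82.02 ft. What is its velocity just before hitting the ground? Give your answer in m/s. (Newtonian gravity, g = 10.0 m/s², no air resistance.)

h = 82.02 ft × 0.3048 = 24.9997 m
v = √(2gh) = √(2 × 10.0 × 24.9997) = 22.36 m/s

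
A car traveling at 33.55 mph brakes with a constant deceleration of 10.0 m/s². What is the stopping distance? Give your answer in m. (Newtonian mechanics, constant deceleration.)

v₀ = 33.55 mph × 0.44704 = 14.9982 m/s
d = v₀² / (2a) = 14.9982² / (2 × 10.0) = 224.946 / 20.0 = 11.25 m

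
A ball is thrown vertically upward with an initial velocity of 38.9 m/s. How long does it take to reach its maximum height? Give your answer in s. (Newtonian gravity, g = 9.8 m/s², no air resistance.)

t_up = v₀ / g = 38.9 / 9.8 = 3.969 s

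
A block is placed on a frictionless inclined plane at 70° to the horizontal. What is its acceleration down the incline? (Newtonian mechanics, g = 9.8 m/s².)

a = g sin(θ) = 9.8 × sin(70°) = 9.8 × 0.9397 = 9.21 m/s²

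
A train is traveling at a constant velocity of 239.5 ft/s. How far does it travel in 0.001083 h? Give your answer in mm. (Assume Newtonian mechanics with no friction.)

v = 239.5 ft/s × 0.3048 = 72.9996 m/s
t = 0.001083 h × 3600.0 = 3.8988 s
d = v × t = 72.9996 × 3.8988 = 284.611 m
d = 284.611 m / 0.001 = 284600 mm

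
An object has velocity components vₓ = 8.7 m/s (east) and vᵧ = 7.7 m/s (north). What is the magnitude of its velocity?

|v| = √(vₓ² + vᵧ²) = √(8.7² + 7.7²) = √(134.98) = 11.62 m/s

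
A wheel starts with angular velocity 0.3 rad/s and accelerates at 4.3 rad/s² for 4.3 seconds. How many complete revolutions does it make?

θ = ω₀t + ½αt² = 0.3×4.3 + ½×4.3×4.3² = 41.0435 rad
Total revolutions = θ/(2π) = 41.0435/(2π) = 6.53
Complete revolutions = ⌊6.53⌋ = 6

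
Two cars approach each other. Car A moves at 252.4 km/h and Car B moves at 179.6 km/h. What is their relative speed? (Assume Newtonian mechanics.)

v_rel = v_A + v_B = 252.4 + 179.6 = 432.0 km/h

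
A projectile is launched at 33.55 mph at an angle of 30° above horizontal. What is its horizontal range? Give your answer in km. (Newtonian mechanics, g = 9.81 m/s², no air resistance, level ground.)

v₀ = 33.55 mph × 0.44704 = 14.9982 m/s
R = v₀² × sin(2θ) / g = 14.9982² × sin(2 × 30°) / 9.81 = 224.946 × 0.866025 / 9.81 = 19.8582 m
R = 19.8582 m / 1000.0 = 0.01986 km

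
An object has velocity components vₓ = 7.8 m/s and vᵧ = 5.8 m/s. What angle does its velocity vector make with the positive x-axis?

θ = arctan(vᵧ/vₓ) = arctan(5.8/7.8) = 36.63°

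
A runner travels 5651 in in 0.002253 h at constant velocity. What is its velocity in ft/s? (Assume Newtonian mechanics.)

d = 5651 in × 0.0254 = 143.535 m
t = 0.002253 h × 3600.0 = 8.1108 s
v = d / t = 143.535 / 8.1108 = 17.6968 m/s
v = 17.6968 m/s / 0.3048 = 58.06 ft/s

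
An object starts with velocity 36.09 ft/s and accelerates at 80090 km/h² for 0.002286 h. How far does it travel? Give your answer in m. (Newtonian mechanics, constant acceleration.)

v₀ = 36.09 ft/s × 0.3048 = 11.0002 m/s
a = 80090 km/h² × 7.716049382716049e-05 = 6.17978 m/s²
t = 0.002286 h × 3600.0 = 8.2296 s
d = v₀ × t + ½ × a × t² = 11.0002 × 8.2296 + 0.5 × 6.17978 × 8.2296² = 299.8 m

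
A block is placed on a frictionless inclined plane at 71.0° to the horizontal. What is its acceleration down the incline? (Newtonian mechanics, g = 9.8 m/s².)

a = g sin(θ) = 9.8 × sin(71.0°) = 9.8 × 0.9455 = 9.27 m/s²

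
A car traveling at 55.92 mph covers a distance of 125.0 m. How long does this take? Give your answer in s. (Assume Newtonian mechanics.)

v = 55.92 mph × 0.44704 = 24.9985 m/s
t = d / v = 125.0 / 24.9985 = 5.0 s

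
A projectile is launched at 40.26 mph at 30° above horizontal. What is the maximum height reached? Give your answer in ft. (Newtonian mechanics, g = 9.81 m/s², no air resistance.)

v₀ = 40.26 mph × 0.44704 = 17.9978 m/s
H = v₀² × sin²(θ) / (2g) = 17.9978² × sin(30°)² / (2 × 9.81) = 323.921 × 0.25 / 19.62 = 4.12743 m
H = 4.12743 m / 0.3048 = 13.54 ft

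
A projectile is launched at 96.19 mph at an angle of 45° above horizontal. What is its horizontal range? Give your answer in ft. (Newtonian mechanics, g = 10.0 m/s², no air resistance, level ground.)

v₀ = 96.19 mph × 0.44704 = 43.00078 m/s
R = v₀² × sin(2θ) / g = 43.00078² × sin(2 × 45°) / 10.0 = 1849.067 × 1.0 / 10.0 = 184.9067 m
R = 184.9067 m / 0.3048 = 606.6 ft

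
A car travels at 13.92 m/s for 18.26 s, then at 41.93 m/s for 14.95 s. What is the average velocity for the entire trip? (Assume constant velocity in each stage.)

d₁ = v₁t₁ = 13.92 × 18.26 = 254.1792 m
d₂ = v₂t₂ = 41.93 × 14.95 = 626.8535 m
d_total = 881.0327 m, t_total = 33.21 s
v_avg = d_total/t_total = 881.0327/33.21 = 26.53 m/s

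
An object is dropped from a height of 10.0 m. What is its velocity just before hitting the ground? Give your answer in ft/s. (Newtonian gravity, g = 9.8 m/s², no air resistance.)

v = √(2gh) = √(2 × 9.8 × 10.0) = 14.0 m/s
v = 14.0 m/s / 0.3048 = 45.93 ft/s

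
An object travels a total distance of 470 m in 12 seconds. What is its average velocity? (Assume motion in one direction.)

v_avg = Δd / Δt = 470 / 12 = 39.17 m/s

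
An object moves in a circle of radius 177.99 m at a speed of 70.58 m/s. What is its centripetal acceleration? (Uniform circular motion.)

a_c = v²/r = 70.58²/177.99 = 4981.5364/177.99 = 27.99 m/s²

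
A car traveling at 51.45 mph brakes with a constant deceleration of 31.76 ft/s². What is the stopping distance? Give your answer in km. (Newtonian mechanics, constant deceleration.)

v₀ = 51.45 mph × 0.44704 = 23.0002 m/s
a = 31.76 ft/s² × 0.3048 = 9.68045 m/s²
d = v₀² / (2a) = 23.0002² / (2 × 9.68045) = 529.009 / 19.3609 = 27.3236 m
d = 27.3236 m / 1000.0 = 0.02732 km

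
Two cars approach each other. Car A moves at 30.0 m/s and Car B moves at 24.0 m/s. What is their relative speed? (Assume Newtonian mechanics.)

v_rel = v_A + v_B = 30.0 + 24.0 = 54.0 m/s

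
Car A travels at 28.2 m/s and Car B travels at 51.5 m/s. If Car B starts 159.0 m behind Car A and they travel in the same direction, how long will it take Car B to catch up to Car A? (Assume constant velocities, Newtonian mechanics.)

Relative speed: v_rel = 51.5 - 28.2 = 23.3 m/s
Time to catch: t = d₀/v_rel = 159.0/23.3 = 6.82 s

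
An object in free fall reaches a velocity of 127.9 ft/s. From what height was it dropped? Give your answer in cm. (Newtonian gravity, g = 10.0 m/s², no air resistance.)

v = 127.9 ft/s × 0.3048 = 38.9839 m/s
h = v² / (2g) = 38.9839² / (2 × 10.0) = 75.9872 m
h = 75.9872 m / 0.01 = 7599 cm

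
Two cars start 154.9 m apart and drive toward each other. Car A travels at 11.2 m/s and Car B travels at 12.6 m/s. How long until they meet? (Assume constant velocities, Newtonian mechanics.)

Combined speed: v_combined = 11.2 + 12.6 = 23.8 m/s
Time to meet: t = d/v_combined = 154.9/23.8 = 6.51 s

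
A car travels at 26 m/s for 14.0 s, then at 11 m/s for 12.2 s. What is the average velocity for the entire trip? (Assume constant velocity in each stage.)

d₁ = v₁t₁ = 26 × 14.0 = 364.0 m
d₂ = v₂t₂ = 11 × 12.2 = 134.2 m
d_total = 498.2 m, t_total = 26.2 s
v_avg = d_total/t_total = 498.2/26.2 = 19.02 m/s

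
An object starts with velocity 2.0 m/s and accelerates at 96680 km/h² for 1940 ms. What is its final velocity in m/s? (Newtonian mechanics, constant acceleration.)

a = 96680 km/h² × 7.716049382716049e-05 = 7.45988 m/s²
t = 1940 ms × 0.001 = 1.94 s
v = v₀ + a × t = 2.0 + 7.45988 × 1.94 = 16.47 m/s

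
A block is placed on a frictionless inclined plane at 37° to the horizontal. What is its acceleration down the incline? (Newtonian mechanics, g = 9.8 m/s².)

a = g sin(θ) = 9.8 × sin(37°) = 9.8 × 0.6018 = 5.9 m/s²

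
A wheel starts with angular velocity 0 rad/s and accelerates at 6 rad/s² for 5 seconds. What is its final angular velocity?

ω = ω₀ + αt = 0 + 6 × 5 = 30 rad/s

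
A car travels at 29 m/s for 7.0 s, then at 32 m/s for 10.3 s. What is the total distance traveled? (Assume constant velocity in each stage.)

d₁ = v₁t₁ = 29 × 7.0 = 203.0 m
d₂ = v₂t₂ = 32 × 10.3 = 329.6 m
d_total = 203.0 + 329.6 = 532.6 m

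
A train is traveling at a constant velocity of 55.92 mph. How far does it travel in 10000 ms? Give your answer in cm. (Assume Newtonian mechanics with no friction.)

v = 55.92 mph × 0.44704 = 24.9985 m/s
t = 10000 ms × 0.001 = 10.0 s
d = v × t = 24.9985 × 10.0 = 249.985 m
d = 249.985 m / 0.01 = 25000 cm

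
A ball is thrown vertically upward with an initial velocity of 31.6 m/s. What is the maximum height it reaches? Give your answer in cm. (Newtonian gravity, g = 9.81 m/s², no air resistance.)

h_max = v₀² / (2g) = 31.6² / (2 × 9.81) = 998.56 / 19.62 = 50.895 m
h_max = 50.895 m / 0.01 = 5090 cm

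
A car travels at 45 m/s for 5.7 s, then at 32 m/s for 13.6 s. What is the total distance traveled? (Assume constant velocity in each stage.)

d₁ = v₁t₁ = 45 × 5.7 = 256.5 m
d₂ = v₂t₂ = 32 × 13.6 = 435.2 m
d_total = 256.5 + 435.2 = 691.7 m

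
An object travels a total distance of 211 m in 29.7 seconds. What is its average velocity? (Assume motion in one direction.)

v_avg = Δd / Δt = 211 / 29.7 = 7.1 m/s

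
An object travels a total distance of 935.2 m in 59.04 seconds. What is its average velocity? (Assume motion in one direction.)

v_avg = Δd / Δt = 935.2 / 59.04 = 15.84 m/s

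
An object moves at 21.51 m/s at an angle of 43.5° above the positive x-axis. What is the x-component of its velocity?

vₓ = v cos(θ) = 21.51 × cos(43.5°) = 15.6 m/s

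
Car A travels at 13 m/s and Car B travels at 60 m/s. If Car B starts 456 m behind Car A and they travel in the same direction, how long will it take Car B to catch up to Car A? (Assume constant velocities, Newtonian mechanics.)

Relative speed: v_rel = 60 - 13 = 47 m/s
Time to catch: t = d₀/v_rel = 456/47 = 9.7 s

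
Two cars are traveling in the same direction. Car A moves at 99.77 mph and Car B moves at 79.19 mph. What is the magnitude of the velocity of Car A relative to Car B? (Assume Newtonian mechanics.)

v_rel = |v_A - v_B| = |99.77 - 79.19| = 20.58 mph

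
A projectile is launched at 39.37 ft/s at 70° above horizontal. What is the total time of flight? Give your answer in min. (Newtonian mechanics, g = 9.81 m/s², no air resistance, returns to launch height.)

v₀ = 39.37 ft/s × 0.3048 = 12.0 m/s
T = 2 × v₀ × sin(θ) / g = 2 × 12.0 × sin(70°) / 9.81 = 2 × 12.0 × 0.939693 / 9.81 = 2.29894 s
T = 2.29894 s / 60.0 = 0.03832 min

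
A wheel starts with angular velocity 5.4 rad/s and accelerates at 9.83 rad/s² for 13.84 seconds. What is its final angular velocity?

ω = ω₀ + αt = 5.4 + 9.83 × 13.84 = 141.45 rad/s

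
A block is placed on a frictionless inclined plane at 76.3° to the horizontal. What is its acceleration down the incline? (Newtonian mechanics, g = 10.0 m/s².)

a = g sin(θ) = 10.0 × sin(76.3°) = 10.0 × 0.97155 = 9.72 m/s²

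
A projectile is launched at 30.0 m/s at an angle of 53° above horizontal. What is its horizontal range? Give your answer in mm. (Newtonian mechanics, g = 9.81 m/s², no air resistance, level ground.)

R = v₀² × sin(2θ) / g = 30.0² × sin(2 × 53°) / 9.81 = 900.0 × 0.961262 / 9.81 = 88.1892 m
R = 88.1892 m / 0.001 = 88190 mm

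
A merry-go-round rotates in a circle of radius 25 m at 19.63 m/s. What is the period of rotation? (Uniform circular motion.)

T = 2πr/v = 2π×25/19.63 = 8.0 s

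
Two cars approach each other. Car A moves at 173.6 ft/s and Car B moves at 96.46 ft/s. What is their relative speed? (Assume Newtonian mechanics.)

v_rel = v_A + v_B = 173.6 + 96.46 = 270.06 ft/s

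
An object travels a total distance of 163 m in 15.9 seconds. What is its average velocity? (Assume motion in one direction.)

v_avg = Δd / Δt = 163 / 15.9 = 10.25 m/s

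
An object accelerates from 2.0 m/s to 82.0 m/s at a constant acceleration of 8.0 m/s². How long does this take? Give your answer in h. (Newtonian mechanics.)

t = (v - v₀) / a = (82.0 - 2.0) / 8.0 = 10.0 s
t = 10.0 s / 3600.0 = 0.002778 h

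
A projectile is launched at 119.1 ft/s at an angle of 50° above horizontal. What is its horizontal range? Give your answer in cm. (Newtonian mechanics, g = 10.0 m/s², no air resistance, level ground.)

v₀ = 119.1 ft/s × 0.3048 = 36.3017 m/s
R = v₀² × sin(2θ) / g = 36.3017² × sin(2 × 50°) / 10.0 = 1317.81 × 0.984808 / 10.0 = 129.779 m
R = 129.779 m / 0.01 = 12980 cm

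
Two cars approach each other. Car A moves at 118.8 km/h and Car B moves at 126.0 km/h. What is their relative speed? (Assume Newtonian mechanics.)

v_rel = v_A + v_B = 118.8 + 126.0 = 244.8 km/h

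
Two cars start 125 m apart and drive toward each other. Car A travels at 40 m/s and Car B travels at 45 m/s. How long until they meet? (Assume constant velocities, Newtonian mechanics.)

Combined speed: v_combined = 40 + 45 = 85 m/s
Time to meet: t = d/v_combined = 125/85 = 1.47 s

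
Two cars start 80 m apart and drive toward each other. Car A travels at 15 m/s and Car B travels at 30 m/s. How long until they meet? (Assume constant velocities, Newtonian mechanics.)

Combined speed: v_combined = 15 + 30 = 45 m/s
Time to meet: t = d/v_combined = 80/45 = 1.78 s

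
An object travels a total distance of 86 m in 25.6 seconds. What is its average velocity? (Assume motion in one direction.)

v_avg = Δd / Δt = 86 / 25.6 = 3.36 m/s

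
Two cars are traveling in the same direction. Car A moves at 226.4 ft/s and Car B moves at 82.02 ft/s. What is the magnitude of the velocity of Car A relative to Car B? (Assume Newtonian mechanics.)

v_rel = |v_A - v_B| = |226.4 - 82.02| = 144.38 ft/s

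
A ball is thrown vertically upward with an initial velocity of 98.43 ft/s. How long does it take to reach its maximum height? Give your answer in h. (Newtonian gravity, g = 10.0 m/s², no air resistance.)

v₀ = 98.43 ft/s × 0.3048 = 30.0015 m/s
t_up = v₀ / g = 30.0015 / 10.0 = 3.00015 s
t_up = 3.00015 s / 3600.0 = 0.0008334 h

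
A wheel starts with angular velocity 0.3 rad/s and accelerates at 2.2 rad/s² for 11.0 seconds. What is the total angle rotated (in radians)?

θ = ω₀t + ½αt² = 0.3×11.0 + ½×2.2×11.0² = 136.4 rad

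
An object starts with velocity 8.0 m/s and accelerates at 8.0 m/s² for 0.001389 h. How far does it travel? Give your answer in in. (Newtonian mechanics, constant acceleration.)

t = 0.001389 h × 3600.0 = 5.0004 s
d = v₀ × t + ½ × a × t² = 8.0 × 5.0004 + 0.5 × 8.0 × 5.0004² = 140.019 m
d = 140.019 m / 0.0254 = 5513 in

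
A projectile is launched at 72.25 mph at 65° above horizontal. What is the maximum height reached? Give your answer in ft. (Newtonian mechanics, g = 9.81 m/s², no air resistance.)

v₀ = 72.25 mph × 0.44704 = 32.2986 m/s
H = v₀² × sin²(θ) / (2g) = 32.2986² × sin(65°)² / (2 × 9.81) = 1043.2 × 0.821394 / 19.62 = 43.6737 m
H = 43.6737 m / 0.3048 = 143.3 ft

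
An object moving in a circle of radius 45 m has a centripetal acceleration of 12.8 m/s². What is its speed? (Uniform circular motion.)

v = √(a_c × r) = √(12.8 × 45) = 24.0 m/s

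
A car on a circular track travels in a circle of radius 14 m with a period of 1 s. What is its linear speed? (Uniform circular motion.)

v = 2πr/T = 2π×14/1 = 87.96 m/s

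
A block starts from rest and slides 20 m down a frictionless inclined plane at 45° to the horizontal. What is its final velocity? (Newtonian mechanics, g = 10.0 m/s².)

a = g sin(θ) = 10.0 × sin(45°) = 7.0711 m/s²
v = √(2ad) = √(2 × 7.0711 × 20) = 16.82 m/s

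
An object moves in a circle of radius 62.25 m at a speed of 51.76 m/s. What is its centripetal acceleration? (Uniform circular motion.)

a_c = v²/r = 51.76²/62.25 = 2679.0976/62.25 = 43.04 m/s²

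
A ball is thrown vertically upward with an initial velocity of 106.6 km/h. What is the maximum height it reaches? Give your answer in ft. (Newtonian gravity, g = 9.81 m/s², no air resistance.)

v₀ = 106.6 km/h × 0.2777777777777778 = 29.6111 m/s
h_max = v₀² / (2g) = 29.6111² / (2 × 9.81) = 876.817 / 19.62 = 44.69 m
h_max = 44.69 m / 0.3048 = 146.6 ft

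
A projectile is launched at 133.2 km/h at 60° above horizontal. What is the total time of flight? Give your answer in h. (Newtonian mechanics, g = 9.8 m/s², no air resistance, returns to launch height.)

v₀ = 133.2 km/h × 0.2777777777777778 = 37.0 m/s
T = 2 × v₀ × sin(θ) / g = 2 × 37.0 × sin(60°) / 9.8 = 2 × 37.0 × 0.866025 / 9.8 = 6.53937 s
T = 6.53937 s / 3600.0 = 0.001816 h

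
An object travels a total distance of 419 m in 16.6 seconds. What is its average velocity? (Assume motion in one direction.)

v_avg = Δd / Δt = 419 / 16.6 = 25.24 m/s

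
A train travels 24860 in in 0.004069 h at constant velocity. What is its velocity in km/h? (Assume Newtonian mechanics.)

d = 24860 in × 0.0254 = 631.444 m
t = 0.004069 h × 3600.0 = 14.6484 s
v = d / t = 631.444 / 14.6484 = 43.1067 m/s
v = 43.1067 m/s / 0.2777777777777778 = 155.2 km/h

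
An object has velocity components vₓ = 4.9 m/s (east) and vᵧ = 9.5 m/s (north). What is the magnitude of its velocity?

|v| = √(vₓ² + vᵧ²) = √(4.9² + 9.5²) = √(114.26) = 10.69 m/s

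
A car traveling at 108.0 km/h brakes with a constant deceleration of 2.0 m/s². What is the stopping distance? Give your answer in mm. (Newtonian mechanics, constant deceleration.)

v₀ = 108.0 km/h × 0.2777777777777778 = 30.0 m/s
d = v₀² / (2a) = 30.0² / (2 × 2.0) = 900.0 / 4.0 = 225.0 m
d = 225.0 m / 0.001 = 225000 mm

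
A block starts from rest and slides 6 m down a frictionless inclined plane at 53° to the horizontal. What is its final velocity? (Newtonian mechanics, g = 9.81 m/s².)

a = g sin(θ) = 9.81 × sin(53°) = 7.8346 m/s²
v = √(2ad) = √(2 × 7.8346 × 6) = 9.7 m/s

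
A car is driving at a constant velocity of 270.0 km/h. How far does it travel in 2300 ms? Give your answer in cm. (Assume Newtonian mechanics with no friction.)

v = 270.0 km/h × 0.2777777777777778 = 75.0 m/s
t = 2300 ms × 0.001 = 2.3 s
d = v × t = 75.0 × 2.3 = 172.5 m
d = 172.5 m / 0.01 = 17250 cm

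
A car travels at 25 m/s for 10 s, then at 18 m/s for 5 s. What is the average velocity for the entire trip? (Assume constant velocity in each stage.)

d₁ = v₁t₁ = 25 × 10 = 250 m
d₂ = v₂t₂ = 18 × 5 = 90 m
d_total = 340 m, t_total = 15 s
v_avg = d_total/t_total = 340/15 = 22.67 m/s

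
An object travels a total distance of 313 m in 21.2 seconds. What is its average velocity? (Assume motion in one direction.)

v_avg = Δd / Δt = 313 / 21.2 = 14.76 m/s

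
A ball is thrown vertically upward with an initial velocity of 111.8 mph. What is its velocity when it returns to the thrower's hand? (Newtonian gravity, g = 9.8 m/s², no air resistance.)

By conservation of energy (no air resistance), the ball returns to the throw height with the same speed as launch, but directed downward.
|v_ground| = v₀ = 111.8 mph
v_ground = 111.8 mph (downward)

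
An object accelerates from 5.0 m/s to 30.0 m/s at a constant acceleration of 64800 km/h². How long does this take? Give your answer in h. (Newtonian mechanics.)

a = 64800 km/h² × 7.716049382716049e-05 = 5.0 m/s²
t = (v - v₀) / a = (30.0 - 5.0) / 5.0 = 5.0 s
t = 5.0 s / 3600.0 = 0.001389 h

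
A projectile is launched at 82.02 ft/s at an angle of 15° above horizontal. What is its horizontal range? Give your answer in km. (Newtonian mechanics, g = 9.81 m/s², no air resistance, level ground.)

v₀ = 82.02 ft/s × 0.3048 = 24.9997 m/s
R = v₀² × sin(2θ) / g = 24.9997² × sin(2 × 15°) / 9.81 = 624.985 × 0.5 / 9.81 = 31.8545 m
R = 31.8545 m / 1000.0 = 0.03185 km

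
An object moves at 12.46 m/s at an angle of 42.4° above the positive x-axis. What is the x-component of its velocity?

vₓ = v cos(θ) = 12.46 × cos(42.4°) = 9.2 m/s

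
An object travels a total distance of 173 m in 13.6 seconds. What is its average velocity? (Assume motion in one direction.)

v_avg = Δd / Δt = 173 / 13.6 = 12.72 m/s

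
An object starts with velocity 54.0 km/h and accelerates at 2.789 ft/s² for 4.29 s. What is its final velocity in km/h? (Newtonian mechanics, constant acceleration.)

v₀ = 54.0 km/h × 0.2777777777777778 = 15.0 m/s
a = 2.789 ft/s² × 0.3048 = 0.850087 m/s²
v = v₀ + a × t = 15.0 + 0.850087 × 4.29 = 18.6469 m/s
v = 18.6469 m/s / 0.2777777777777778 = 67.13 km/h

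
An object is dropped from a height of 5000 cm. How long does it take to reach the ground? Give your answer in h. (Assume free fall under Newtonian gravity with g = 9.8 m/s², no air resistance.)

h = 5000 cm × 0.01 = 50.0 m
t = √(2h/g) = √(2 × 50.0 / 9.8) = 3.19438 s
t = 3.19438 s / 3600.0 = 0.0008873 h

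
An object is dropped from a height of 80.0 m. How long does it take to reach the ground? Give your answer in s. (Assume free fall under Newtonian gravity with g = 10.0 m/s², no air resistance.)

t = √(2h/g) = √(2 × 80.0 / 10.0) = 4.0 s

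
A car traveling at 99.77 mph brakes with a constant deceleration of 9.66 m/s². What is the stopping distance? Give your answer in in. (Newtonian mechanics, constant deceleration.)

v₀ = 99.77 mph × 0.44704 = 44.6012 m/s
d = v₀² / (2a) = 44.6012² / (2 × 9.66) = 1989.27 / 19.32 = 102.964 m
d = 102.964 m / 0.0254 = 4054 in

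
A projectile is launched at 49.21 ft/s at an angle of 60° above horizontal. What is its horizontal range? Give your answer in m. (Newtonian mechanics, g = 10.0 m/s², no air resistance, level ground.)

v₀ = 49.21 ft/s × 0.3048 = 14.9992 m/s
R = v₀² × sin(2θ) / g = 14.9992² × sin(2 × 60°) / 10.0 = 224.976 × 0.866025 / 10.0 = 19.48 m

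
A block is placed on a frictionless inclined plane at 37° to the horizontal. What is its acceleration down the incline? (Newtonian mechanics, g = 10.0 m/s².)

a = g sin(θ) = 10.0 × sin(37°) = 10.0 × 0.6018 = 6.02 m/s²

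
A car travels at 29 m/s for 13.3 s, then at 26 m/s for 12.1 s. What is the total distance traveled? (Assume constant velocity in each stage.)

d₁ = v₁t₁ = 29 × 13.3 = 385.7 m
d₂ = v₂t₂ = 26 × 12.1 = 314.6 m
d_total = 385.7 + 314.6 = 700.3 m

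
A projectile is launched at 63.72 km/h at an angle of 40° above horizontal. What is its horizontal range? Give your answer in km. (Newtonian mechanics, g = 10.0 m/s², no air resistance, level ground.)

v₀ = 63.72 km/h × 0.2777777777777778 = 17.7 m/s
R = v₀² × sin(2θ) / g = 17.7² × sin(2 × 40°) / 10.0 = 313.29 × 0.984808 / 10.0 = 30.853 m
R = 30.853 m / 1000.0 = 0.03085 km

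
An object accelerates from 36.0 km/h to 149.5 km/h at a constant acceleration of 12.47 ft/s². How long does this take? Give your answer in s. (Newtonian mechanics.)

v₀ = 36.0 km/h × 0.2777777777777778 = 10.0 m/s
v = 149.5 km/h × 0.2777777777777778 = 41.5278 m/s
a = 12.47 ft/s² × 0.3048 = 3.80086 m/s²
t = (v - v₀) / a = (41.5278 - 10.0) / 3.80086 = 8.295 s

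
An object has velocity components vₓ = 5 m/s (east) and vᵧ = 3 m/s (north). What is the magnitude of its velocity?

|v| = √(vₓ² + vᵧ²) = √(5² + 3²) = √(34) = 5.83 m/s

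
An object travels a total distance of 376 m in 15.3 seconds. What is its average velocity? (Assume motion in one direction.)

v_avg = Δd / Δt = 376 / 15.3 = 24.58 m/s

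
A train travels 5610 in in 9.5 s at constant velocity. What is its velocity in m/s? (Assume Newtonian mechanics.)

d = 5610 in × 0.0254 = 142.494 m
v = d / t = 142.494 / 9.5 = 15.0 m/s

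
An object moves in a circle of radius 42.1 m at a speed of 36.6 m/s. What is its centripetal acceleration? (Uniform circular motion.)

a_c = v²/r = 36.6²/42.1 = 1339.56/42.1 = 31.82 m/s²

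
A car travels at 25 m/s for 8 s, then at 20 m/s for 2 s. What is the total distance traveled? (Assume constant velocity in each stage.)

d₁ = v₁t₁ = 25 × 8 = 200 m
d₂ = v₂t₂ = 20 × 2 = 40 m
d_total = 200 + 40 = 240 m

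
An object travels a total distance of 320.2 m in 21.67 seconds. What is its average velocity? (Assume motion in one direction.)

v_avg = Δd / Δt = 320.2 / 21.67 = 14.78 m/s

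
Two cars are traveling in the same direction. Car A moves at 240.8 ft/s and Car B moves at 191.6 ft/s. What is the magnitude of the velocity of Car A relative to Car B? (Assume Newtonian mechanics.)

v_rel = |v_A - v_B| = |240.8 - 191.6| = 49.2 ft/s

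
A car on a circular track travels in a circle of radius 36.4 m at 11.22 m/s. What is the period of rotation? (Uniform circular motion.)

T = 2πr/v = 2π×36.4/11.22 = 20.38 s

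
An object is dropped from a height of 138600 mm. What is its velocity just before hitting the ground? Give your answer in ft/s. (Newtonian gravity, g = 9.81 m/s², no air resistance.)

h = 138600 mm × 0.001 = 138.6 m
v = √(2gh) = √(2 × 9.81 × 138.6) = 52.1472 m/s
v = 52.1472 m/s / 0.3048 = 171.1 ft/s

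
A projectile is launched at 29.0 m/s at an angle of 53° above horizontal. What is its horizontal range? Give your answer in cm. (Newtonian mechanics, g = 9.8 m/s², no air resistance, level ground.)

R = v₀² × sin(2θ) / g = 29.0² × sin(2 × 53°) / 9.8 = 841.0 × 0.961262 / 9.8 = 82.492 m
R = 82.492 m / 0.01 = 8249 cm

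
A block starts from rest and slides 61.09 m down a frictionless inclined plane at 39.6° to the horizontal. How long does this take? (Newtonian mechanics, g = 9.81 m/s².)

a = g sin(θ) = 9.81 × sin(39.6°) = 6.2531 m/s²
t = √(2d/a) = √(2 × 61.09 / 6.2531) = 4.42 s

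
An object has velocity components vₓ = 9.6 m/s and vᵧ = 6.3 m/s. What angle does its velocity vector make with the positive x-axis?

θ = arctan(vᵧ/vₓ) = arctan(6.3/9.6) = 33.27°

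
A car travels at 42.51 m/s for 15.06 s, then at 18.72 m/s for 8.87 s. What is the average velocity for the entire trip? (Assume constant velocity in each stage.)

d₁ = v₁t₁ = 42.51 × 15.06 = 640.2006 m
d₂ = v₂t₂ = 18.72 × 8.87 = 166.0464 m
d_total = 806.247 m, t_total = 23.93 s
v_avg = d_total/t_total = 806.247/23.93 = 33.69 m/s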